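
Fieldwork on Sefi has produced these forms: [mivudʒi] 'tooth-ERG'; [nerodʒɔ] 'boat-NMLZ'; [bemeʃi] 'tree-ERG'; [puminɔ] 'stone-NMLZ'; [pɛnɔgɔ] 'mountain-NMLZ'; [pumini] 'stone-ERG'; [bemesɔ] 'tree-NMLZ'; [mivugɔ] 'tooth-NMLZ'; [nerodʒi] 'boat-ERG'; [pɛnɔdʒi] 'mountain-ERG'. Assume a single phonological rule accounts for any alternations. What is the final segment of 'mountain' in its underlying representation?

/g/

In [pɛnɔdʒi] and [pɛnɔgɔ] the final segment of 'mountain' alternates: [dʒ] ~ [g].
Compare 'boat', with invariant [dʒ] in [nerodʒi] and [nerodʒɔ]: an analysis with underlying /dʒ/ and a rule producing [g] before the NMLZ suffix would wrongly predict alternation here too.
The underlying segment must be /g/; /g/ and /s/ become palato-alveolar [dʒ] and [ʃ] before a front vowel, yielding [dʒ] there.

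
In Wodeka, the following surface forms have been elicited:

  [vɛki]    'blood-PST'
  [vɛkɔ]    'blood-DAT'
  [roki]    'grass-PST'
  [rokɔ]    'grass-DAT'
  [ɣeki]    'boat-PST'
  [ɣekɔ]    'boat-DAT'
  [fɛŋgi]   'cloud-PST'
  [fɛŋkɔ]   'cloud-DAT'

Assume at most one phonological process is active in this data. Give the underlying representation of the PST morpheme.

/-gi/

The PST morpheme has two allomorphs, [-gi] and [-ki].
The DAT suffix, which begins with [k], is invariant after every stem; so [k] is not altered by any rule here.
The PST suffix is therefore /-gi/ underlyingly, with post-vocalic devoicing: voiced stops become voiceless after a vowel.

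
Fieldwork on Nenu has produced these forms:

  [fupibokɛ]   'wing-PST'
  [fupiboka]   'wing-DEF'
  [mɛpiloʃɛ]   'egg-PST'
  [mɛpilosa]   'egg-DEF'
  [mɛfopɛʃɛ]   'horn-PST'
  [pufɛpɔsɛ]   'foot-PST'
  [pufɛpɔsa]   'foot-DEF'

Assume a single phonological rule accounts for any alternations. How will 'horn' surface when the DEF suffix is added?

[mɛfopɛsa]

The root 'egg' surfaces as [mɛpiloʃɛ] and [mɛpilosa], with a stem-final [ʃ] ~ [s] alternation.
If /s/ were underlying and a rule turned it into [ʃ] before the PST suffix, 'foot' would also alternate; but it has [s] in both [pufɛpɔsɛ] and [pufɛpɔsa].
The underlying segment must be /ʃ/; palato-alveolar /ʃ/ becomes [s] when no front vowel follows, yielding [s] there.
From [mɛfopɛʃɛ] the stem 'horn' is /mɛfopɛʃ/; when no front vowel follows this yields [mɛfopɛsa].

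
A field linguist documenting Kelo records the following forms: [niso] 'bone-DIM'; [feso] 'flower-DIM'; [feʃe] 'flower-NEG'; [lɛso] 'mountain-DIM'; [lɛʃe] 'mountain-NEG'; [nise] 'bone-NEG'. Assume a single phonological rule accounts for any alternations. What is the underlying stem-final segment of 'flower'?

The stem for 'flower' ends in [ʃ] in [feʃe] but [s] in [feso].
The stem 'bone' ([nise], [niso]) shows [s] unchanged in both environments, so [s] cannot be basic with [ʃ] derived before the NEG suffix.
The alternation reflects depalatalization: palato-alveolar /ʃ/ becomes [s] when no front vowel follows. /ʃ/ is underlying.

/ʃ/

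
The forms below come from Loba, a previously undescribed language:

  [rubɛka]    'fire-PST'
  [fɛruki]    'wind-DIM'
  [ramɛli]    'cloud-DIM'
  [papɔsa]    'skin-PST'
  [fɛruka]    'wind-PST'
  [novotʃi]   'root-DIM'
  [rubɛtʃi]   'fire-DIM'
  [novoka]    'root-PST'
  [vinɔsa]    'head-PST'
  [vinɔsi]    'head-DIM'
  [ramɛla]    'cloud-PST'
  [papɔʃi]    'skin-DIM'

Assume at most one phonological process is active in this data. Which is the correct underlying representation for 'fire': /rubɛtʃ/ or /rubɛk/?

/rubɛtʃ/

In [rubɛka] and [rubɛtʃi] the final segment of 'fire' alternates: [k] ~ [tʃ].
The stem 'wind' ([fɛruka], [fɛruki]) shows [k] unchanged in both environments, so [k] cannot be basic with [tʃ] derived before the DIM suffix.
Therefore /tʃ/ is basic and [k] is derived by depalatalization (palato-alveolar /tʃ/ and /ʃ/ become [k] and [s] when no front vowel follows).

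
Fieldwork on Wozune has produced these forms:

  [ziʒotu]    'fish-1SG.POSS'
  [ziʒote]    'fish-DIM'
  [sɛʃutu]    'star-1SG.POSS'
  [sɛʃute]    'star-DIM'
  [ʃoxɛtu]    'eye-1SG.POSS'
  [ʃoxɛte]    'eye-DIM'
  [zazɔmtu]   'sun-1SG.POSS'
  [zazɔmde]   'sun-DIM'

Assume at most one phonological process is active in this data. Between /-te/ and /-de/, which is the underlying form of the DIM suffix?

The DIM suffix surfaces as [-de] and [-te], depending on the final segment of the stem.
The 1SG.POSS suffix, which begins with [t], is invariant after every stem; so [t] is not altered by any rule here.
The DIM suffix is therefore /-de/ underlyingly, with post-vocalic devoicing: voiced stops become voiceless after a vowel.

/-de/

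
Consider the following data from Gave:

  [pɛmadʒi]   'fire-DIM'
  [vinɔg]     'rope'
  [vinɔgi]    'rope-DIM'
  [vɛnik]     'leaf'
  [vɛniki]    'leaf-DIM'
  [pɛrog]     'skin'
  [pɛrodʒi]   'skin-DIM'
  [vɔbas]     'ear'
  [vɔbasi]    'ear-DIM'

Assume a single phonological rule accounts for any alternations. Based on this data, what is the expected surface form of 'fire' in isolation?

[pɛmag]

The stem for 'skin' ends in [g] in [pɛrog] but [dʒ] in [pɛrodʒi].
The stem 'rope' ([vinɔg], [vinɔgi]) shows [g] unchanged in both environments, so [g] cannot be basic with [dʒ] derived before the DIM suffix.
So /dʒ/ is underlying, and a rule of depalatalization — palato-alveolar /dʒ/ becomes [g] when no front vowel follows — gives [g].
From [pɛmadʒi] the stem 'fire' is /pɛmadʒ/; when no front vowel follows this yields [pɛmag].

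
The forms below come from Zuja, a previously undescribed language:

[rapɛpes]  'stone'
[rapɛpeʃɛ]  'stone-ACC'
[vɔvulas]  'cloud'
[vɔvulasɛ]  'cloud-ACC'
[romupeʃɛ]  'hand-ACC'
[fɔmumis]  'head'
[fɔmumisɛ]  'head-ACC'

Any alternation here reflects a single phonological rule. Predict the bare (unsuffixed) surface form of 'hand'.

The stem for 'stone' ends in [s] in [rapɛpes] but [ʃ] in [rapɛpeʃɛ].
If /s/ were underlying and a rule turned it into [ʃ] before the ACC suffix, 'cloud' would also alternate; but it has [s] in both [vɔvulas] and [vɔvulasɛ].
The underlying segment must be /ʃ/; palato-alveolar /ʃ/ becomes [s] when no front vowel follows, yielding [s] there.
The one attested form of 'hand', [romupeʃɛ], shows underlying /romupeʃ/. Applying the same rule when no front vowel follows gives [romupes].

[romupes]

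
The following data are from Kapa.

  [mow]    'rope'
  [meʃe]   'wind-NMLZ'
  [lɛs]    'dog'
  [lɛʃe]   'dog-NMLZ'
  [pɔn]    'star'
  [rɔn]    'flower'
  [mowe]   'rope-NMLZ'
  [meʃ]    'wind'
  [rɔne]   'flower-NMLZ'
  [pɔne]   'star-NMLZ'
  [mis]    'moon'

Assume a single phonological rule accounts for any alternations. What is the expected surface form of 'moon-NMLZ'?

[miʃe]

'dog' shows [s] ~ [ʃ] at the end of the stem ([lɛs] vs [lɛʃe]).
If /ʃ/ were underlying and a rule turned it into [s] in isolation, 'wind' would also alternate; but it has [ʃ] in both [meʃ] and [meʃe].
Therefore /s/ is basic and [ʃ] is derived by palatalization before a front vowel (/s/ becomes palato-alveolar [ʃ] before a front vowel).
The one attested form of 'moon', [mis], shows underlying /mis/. Applying the same rule before a front vowel gives [miʃe].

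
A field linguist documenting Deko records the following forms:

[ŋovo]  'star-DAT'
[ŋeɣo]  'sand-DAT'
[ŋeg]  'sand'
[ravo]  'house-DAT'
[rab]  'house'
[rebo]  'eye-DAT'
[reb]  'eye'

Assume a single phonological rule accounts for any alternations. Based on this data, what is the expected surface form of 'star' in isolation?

In [ravo] and [rab] the final segment of 'house' alternates: [v] ~ [b].
If /b/ were underlying and a rule turned it into [v] before the DAT suffix, 'eye' would also alternate; but it has [b] in both [rebo] and [reb].
The underlying segment must be /v/; voiced fricatives become stops word-finally, yielding [b] there.
The one attested form of 'star', [ŋovo], shows underlying /ŋov/. Applying the same rule word-finally gives [ŋob].

[ŋob]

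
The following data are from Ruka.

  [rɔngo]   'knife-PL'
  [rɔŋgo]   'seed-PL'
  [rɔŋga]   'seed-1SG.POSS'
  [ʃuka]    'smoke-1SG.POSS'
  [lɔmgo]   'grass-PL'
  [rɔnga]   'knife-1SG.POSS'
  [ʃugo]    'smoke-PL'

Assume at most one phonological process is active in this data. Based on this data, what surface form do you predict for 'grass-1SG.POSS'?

The 1SG.POSS suffix surfaces as [-ga] and [-ka], depending on the final segment of the stem.
The PL suffix, which begins with [g], is invariant after every stem; so [g] is not altered by any rule here.
So the underlying form is /-ka/, and voiceless stops become voiced after a nasal.
After 'grass', which ends in a nasal, the suffix surfaces as [-ga], giving [lɔmga].

[lɔmga]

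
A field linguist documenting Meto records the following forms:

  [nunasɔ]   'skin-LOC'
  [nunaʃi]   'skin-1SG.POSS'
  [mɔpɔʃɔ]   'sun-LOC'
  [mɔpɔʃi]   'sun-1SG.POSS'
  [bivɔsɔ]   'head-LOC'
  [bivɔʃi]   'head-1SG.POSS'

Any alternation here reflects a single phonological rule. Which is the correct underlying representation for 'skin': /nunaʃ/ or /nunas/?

'skin' shows [s] ~ [ʃ] at the end of the stem ([nunasɔ] vs [nunaʃi]).
If /ʃ/ were underlying and a rule turned it into [s] before the LOC suffix, 'sun' would also alternate; but it has [ʃ] in both [mɔpɔʃɔ] and [mɔpɔʃi].
So /s/ is underlying, and a rule of palatalization before a front vowel — /s/ becomes palato-alveolar [ʃ] before a front vowel — gives [ʃ].

/nunas/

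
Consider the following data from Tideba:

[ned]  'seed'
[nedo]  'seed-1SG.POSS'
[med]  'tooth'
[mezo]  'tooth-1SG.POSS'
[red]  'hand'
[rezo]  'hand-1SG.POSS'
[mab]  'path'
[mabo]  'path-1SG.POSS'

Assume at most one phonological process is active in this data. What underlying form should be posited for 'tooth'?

'tooth' shows [d] ~ [z] at the end of the stem ([med] vs [mezo]).
Compare 'seed', with invariant [d] in [ned] and [nedo]: an analysis with underlying /d/ and a rule producing [z] before the 1SG.POSS suffix would wrongly predict alternation here too.
Therefore /z/ is basic and [d] is derived by word-final hardening (voiced fricatives become stops word-finally).
The underlying form of 'tooth' is therefore /mez/.

/mez/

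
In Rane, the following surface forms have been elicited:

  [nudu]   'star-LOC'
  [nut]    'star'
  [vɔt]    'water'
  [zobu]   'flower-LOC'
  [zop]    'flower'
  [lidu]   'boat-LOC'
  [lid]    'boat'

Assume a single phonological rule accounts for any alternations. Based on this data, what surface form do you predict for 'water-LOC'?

The stem for 'star' ends in [d] in [nudu] but [t] in [nut].
Compare 'boat', with invariant [d] in [lidu] and [lid]: an analysis with underlying /d/ and a rule producing [t] in isolation would wrongly predict alternation here too.
The underlying segment must be /t/; voiceless stops become voiced between vowels, yielding [d] there.
The one attested form of 'water', [vɔt], shows underlying /vɔt/. Applying the same rule between vowels gives [vɔdu].

[vɔdu]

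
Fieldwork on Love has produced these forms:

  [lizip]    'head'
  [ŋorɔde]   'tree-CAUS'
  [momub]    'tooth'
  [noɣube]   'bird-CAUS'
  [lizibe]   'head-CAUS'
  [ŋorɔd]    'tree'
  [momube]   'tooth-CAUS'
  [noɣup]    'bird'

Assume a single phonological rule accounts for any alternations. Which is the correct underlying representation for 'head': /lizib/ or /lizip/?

/lizip/

The stem for 'head' ends in [p] in [lizip] but [b] in [lizibe].
If /b/ were underlying and a rule turned it into [p] in isolation, 'tooth' would also alternate; but it has [b] in both [momub] and [momube].
So /p/ is underlying, and a rule of intervocalic voicing — voiceless stops become voiced between vowels — gives [b].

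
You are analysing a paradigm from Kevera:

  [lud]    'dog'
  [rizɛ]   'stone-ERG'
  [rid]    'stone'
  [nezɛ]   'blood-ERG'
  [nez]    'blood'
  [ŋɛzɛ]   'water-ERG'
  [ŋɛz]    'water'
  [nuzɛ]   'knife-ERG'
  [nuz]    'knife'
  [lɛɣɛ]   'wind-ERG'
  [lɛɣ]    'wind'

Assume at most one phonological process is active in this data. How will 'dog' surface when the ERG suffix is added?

In [rizɛ] and [rid] the final segment of 'stone' alternates: [z] ~ [d].
If /z/ were underlying and a rule turned it into [d] in isolation, 'blood' would also alternate; but it has [z] in both [nezɛ] and [nez].
The underlying segment must be /d/; voiced stops become fricatives between vowels, yielding [z] there.
From [lud] the stem 'dog' is /lud/; between vowels this yields [luzɛ].

[luzɛ]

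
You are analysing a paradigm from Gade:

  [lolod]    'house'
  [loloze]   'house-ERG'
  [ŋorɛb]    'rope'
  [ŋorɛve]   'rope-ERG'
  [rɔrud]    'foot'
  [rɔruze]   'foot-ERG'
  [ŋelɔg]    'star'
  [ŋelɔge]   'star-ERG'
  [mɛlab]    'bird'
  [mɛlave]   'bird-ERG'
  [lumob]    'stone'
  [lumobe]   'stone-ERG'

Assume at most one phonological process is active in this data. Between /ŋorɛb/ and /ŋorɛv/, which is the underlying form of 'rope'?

In [ŋorɛb] and [ŋorɛve] the final segment of 'rope' alternates: [b] ~ [v].
But 'stone' keeps [b] in both environments ([lumob], [lumobe]), so there is no rule changing /b/ to [v] before the ERG suffix.
The underlying segment must be /v/; voiced fricatives become stops word-finally, yielding [b] there.

/ŋorɛv/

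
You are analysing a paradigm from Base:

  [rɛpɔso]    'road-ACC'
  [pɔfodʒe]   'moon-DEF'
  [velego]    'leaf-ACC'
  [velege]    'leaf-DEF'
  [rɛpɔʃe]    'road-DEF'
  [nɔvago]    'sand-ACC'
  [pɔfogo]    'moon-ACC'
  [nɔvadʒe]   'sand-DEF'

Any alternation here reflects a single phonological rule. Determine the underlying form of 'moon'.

'moon' shows [g] ~ [dʒ] at the end of the stem ([pɔfogo] vs [pɔfodʒe]).
The stem 'leaf' ([velego], [velege]) shows [g] unchanged in both environments, so [g] cannot be basic with [dʒ] derived before the DEF suffix.
So /dʒ/ is underlying, and a rule of depalatalization — palato-alveolar /dʒ/ and /ʃ/ become [g] and [s] when no front vowel follows — gives [g].

/pɔfodʒ/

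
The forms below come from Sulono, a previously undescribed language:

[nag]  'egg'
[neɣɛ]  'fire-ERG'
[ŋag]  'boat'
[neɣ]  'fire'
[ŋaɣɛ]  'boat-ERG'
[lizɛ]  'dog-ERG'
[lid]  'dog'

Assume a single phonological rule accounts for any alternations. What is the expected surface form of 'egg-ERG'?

The root 'boat' surfaces as [ŋaɣɛ] and [ŋag], with a stem-final [ɣ] ~ [g] alternation.
But 'fire' keeps [ɣ] in both environments ([neɣɛ], [neɣ]), so there is no rule changing /ɣ/ to [g] in isolation.
Therefore /g/ is basic and [ɣ] is derived by intervocalic spirantization (voiced stops become fricatives between vowels).
The one attested form of 'egg', [nag], shows underlying /nag/. Applying the same rule between vowels gives [naɣɛ].

[naɣɛ]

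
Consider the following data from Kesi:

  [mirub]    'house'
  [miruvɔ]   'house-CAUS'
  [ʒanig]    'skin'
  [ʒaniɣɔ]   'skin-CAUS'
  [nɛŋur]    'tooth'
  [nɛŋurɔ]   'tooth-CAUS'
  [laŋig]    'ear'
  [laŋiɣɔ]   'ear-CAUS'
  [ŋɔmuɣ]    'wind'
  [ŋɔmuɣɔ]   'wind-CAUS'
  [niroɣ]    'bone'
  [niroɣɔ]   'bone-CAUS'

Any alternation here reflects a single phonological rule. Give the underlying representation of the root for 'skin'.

/ʒanig/

'skin' shows [g] ~ [ɣ] at the end of the stem ([ʒanig] vs [ʒaniɣɔ]).
But 'wind' keeps [ɣ] in both environments ([ŋɔmuɣ], [ŋɔmuɣɔ]), so there is no rule changing /ɣ/ to [g] in isolation.
The alternation reflects intervocalic spirantization: voiced stops become fricatives between vowels. /g/ is underlying.
Hence 'skin' is /ʒanig/ underlyingly.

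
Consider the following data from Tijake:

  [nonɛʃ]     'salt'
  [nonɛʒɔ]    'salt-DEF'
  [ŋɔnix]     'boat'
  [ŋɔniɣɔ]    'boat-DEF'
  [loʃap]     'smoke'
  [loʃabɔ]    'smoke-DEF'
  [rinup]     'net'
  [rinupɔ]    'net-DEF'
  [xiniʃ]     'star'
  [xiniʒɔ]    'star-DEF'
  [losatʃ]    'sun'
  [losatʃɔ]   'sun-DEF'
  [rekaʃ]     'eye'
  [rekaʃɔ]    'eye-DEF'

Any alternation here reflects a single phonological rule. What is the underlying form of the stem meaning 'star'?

/xiniʒ/

'star' shows [ʃ] ~ [ʒ] at the end of the stem ([xiniʃ] vs [xiniʒɔ]).
But 'eye' keeps [ʃ] in both environments ([rekaʃ], [rekaʃɔ]), so there is no rule changing /ʃ/ to [ʒ] before the DEF suffix.
The alternation reflects word-final obstruent devoicing: voiced obstruents become voiceless word-finally. /ʒ/ is underlying.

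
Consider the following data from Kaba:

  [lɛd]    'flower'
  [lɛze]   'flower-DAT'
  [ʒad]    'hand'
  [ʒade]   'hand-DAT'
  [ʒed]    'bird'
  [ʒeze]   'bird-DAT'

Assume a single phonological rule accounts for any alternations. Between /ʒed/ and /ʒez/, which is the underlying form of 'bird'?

In [ʒed] and [ʒeze] the final segment of 'bird' alternates: [d] ~ [z].
But 'hand' keeps [d] in both environments ([ʒad], [ʒade]), so there is no rule changing /d/ to [z] before the DAT suffix.
So /z/ is underlying, and a rule of word-final hardening — voiced fricatives become stops word-finally — gives [d].

/ʒez/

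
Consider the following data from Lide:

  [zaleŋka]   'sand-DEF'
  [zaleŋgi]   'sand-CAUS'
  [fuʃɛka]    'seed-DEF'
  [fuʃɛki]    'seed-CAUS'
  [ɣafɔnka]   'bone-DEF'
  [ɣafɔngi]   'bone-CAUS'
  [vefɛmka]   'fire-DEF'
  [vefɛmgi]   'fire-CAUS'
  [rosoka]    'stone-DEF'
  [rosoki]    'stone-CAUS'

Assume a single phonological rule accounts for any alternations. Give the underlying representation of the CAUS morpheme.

The CAUS morpheme has two allomorphs, [-gi] and [-ki].
By contrast the DEF suffix keeps its initial [k] throughout — that segment must be underlying.
The CAUS suffix is therefore /-gi/ underlyingly, with post-vocalic devoicing: voiced stops become voiceless after a vowel.

/-gi/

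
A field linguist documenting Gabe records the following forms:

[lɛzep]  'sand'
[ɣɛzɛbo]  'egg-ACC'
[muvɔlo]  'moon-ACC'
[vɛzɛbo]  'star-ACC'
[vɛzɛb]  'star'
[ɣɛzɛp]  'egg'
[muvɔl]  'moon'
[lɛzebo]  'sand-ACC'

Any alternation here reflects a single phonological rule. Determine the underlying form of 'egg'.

/ɣɛzɛp/

In [ɣɛzɛbo] and [ɣɛzɛp] the final segment of 'egg' alternates: [b] ~ [p].
If /b/ were underlying and a rule turned it into [p] in isolation, 'star' would also alternate; but it has [b] in both [vɛzɛbo] and [vɛzɛb].
Therefore /p/ is basic and [b] is derived by intervocalic voicing (voiceless stops become voiced between vowels).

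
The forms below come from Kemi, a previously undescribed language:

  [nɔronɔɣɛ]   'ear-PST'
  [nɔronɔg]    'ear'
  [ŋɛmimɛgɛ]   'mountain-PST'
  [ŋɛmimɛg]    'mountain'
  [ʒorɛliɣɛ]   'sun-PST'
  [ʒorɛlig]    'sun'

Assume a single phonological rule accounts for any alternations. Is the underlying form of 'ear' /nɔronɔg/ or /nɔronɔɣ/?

In [nɔronɔɣɛ] and [nɔronɔg] the final segment of 'ear' alternates: [ɣ] ~ [g].
If /g/ were underlying and a rule turned it into [ɣ] before the PST suffix, 'mountain' would also alternate; but it has [g] in both [ŋɛmimɛgɛ] and [ŋɛmimɛg].
So /ɣ/ is underlying, and a rule of word-final hardening — voiced fricatives become stops word-finally — gives [g].

/nɔronɔɣ/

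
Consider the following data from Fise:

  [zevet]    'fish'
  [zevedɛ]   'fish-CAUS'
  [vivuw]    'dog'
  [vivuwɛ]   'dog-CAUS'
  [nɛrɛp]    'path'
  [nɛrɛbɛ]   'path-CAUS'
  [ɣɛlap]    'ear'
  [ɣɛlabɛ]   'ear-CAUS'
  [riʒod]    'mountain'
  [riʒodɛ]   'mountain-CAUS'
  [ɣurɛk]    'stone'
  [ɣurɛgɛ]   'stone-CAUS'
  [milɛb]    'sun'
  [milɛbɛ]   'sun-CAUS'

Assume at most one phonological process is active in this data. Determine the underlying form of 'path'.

/nɛrɛp/

The stem for 'path' ends in [p] in [nɛrɛp] but [b] in [nɛrɛbɛ].
The stem 'sun' ([milɛb], [milɛbɛ]) shows [b] unchanged in both environments, so [b] cannot be basic with [p] derived in isolation.
The alternation reflects intervocalic voicing: voiceless stops become voiced between vowels. /p/ is underlying.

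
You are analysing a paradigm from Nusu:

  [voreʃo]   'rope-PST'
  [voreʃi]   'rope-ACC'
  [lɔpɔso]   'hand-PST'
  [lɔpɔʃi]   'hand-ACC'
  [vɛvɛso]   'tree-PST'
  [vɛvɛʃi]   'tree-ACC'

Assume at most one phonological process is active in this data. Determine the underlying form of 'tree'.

The stem for 'tree' ends in [s] in [vɛvɛso] but [ʃ] in [vɛvɛʃi].
Compare 'rope', with invariant [ʃ] in [voreʃo] and [voreʃi]: an analysis with underlying /ʃ/ and a rule producing [s] before the PST suffix would wrongly predict alternation here too.
The alternation reflects palatalization before a front vowel: /s/ becomes palato-alveolar [ʃ] before a front vowel. /s/ is underlying.

/vɛvɛs/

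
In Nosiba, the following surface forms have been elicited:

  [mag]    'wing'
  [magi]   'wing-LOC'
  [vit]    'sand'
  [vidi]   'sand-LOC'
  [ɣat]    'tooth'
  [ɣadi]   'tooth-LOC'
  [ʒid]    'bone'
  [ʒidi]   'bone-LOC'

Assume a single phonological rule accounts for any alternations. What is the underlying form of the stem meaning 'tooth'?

/ɣat/

In [ɣat] and [ɣadi] the final segment of 'tooth' alternates: [t] ~ [d].
Compare 'bone', with invariant [d] in [ʒid] and [ʒidi]: an analysis with underlying /d/ and a rule producing [t] in isolation would wrongly predict alternation here too.
So /t/ is underlying, and a rule of intervocalic voicing — voiceless stops become voiced between vowels — gives [d].
The underlying form of 'tooth' is therefore /ɣat/.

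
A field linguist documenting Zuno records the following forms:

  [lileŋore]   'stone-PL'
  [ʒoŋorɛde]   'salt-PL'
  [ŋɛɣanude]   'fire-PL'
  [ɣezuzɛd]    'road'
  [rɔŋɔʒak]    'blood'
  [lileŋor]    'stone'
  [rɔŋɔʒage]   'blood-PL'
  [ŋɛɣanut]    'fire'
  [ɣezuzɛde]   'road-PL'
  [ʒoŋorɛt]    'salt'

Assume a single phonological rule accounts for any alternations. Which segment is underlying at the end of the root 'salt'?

'salt' shows [d] ~ [t] at the end of the stem ([ʒoŋorɛde] vs [ʒoŋorɛt]).
But 'road' keeps [d] in both environments ([ɣezuzɛde], [ɣezuzɛd]), so there is no rule changing /d/ to [t] in isolation.
The alternation reflects intervocalic voicing: voiceless stops become voiced between vowels. /t/ is underlying.

/t/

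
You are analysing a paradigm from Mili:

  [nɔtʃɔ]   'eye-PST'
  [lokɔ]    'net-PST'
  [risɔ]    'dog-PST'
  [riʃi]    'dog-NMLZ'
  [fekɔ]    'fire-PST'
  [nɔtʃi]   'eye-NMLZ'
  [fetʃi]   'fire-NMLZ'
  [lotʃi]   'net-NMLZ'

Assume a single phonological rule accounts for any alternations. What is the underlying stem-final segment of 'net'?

/k/

The root 'net' surfaces as [lokɔ] and [lotʃi], with a stem-final [k] ~ [tʃ] alternation.
If /tʃ/ were underlying and a rule turned it into [k] before the PST suffix, 'eye' would also alternate; but it has [tʃ] in both [nɔtʃɔ] and [nɔtʃi].
Therefore /k/ is basic and [tʃ] is derived by palatalization before a front vowel (/k/ and /s/ become palato-alveolar [tʃ] and [ʃ] before a front vowel).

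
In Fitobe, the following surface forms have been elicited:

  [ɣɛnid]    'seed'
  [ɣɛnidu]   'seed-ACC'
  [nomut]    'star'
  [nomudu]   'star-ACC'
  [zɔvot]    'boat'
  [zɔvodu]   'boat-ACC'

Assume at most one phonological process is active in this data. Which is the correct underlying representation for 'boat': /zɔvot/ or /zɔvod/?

/zɔvot/

The stem for 'boat' ends in [t] in [zɔvot] but [d] in [zɔvodu].
But 'seed' keeps [d] in both environments ([ɣɛnid], [ɣɛnidu]), so there is no rule changing /d/ to [t] in isolation.
The underlying segment must be /t/; voiceless stops become voiced between vowels, yielding [d] there.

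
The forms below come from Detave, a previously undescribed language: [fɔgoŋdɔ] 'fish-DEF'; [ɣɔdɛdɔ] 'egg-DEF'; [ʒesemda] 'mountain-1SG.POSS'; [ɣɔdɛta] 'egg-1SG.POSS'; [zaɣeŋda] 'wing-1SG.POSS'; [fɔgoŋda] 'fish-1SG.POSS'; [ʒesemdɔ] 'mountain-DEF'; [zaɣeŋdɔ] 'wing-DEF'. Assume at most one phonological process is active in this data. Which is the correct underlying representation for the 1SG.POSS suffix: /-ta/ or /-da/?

The 1SG.POSS morpheme has two allomorphs, [-da] and [-ta].
By contrast the DEF suffix keeps its initial [d] throughout — that segment must be underlying.
So the underlying form is /-ta/, and voiceless stops become voiced after a nasal.

/-ta/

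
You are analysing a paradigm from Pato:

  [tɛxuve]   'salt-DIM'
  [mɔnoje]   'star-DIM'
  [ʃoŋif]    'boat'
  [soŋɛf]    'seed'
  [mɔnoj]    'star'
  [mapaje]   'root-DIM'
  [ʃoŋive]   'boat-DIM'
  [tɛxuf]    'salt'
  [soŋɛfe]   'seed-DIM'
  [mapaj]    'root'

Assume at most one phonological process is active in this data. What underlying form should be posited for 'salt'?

/tɛxuv/

The stem for 'salt' ends in [f] in [tɛxuf] but [v] in [tɛxuve].
If /f/ were underlying and a rule turned it into [v] before the DIM suffix, 'seed' would also alternate; but it has [f] in both [soŋɛf] and [soŋɛfe].
The alternation reflects word-final obstruent devoicing: voiced obstruents become voiceless word-finally. /v/ is underlying.
So 'salt' = /tɛxuv/.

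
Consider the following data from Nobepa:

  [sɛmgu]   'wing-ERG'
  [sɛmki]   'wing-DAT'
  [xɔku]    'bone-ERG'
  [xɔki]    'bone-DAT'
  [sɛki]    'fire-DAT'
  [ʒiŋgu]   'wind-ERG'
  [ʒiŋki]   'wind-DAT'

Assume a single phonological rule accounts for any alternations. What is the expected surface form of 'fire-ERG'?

The ERG suffix surfaces as [-gu] and [-ku], depending on the final segment of the stem.
The DAT suffix, which begins with [k], is invariant after every stem; so [k] is not altered by any rule here.
So the underlying form is /-gu/, and voiced stops become voiceless after a vowel.
After 'fire', which ends in a vowel, the suffix surfaces as [-ku], giving [sɛku].

[sɛku]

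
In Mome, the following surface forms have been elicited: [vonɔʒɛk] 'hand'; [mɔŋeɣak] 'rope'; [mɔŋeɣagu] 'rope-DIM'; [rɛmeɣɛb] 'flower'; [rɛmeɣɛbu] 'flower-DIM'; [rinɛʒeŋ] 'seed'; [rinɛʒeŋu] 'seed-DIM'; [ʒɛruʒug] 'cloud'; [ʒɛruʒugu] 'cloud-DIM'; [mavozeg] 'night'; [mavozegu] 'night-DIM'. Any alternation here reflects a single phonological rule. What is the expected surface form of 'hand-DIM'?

[vonɔʒɛgu]

In [mɔŋeɣak] and [mɔŋeɣagu] the final segment of 'rope' alternates: [k] ~ [g].
If /g/ were underlying and a rule turned it into [k] in isolation, 'night' would also alternate; but it has [g] in both [mavozeg] and [mavozegu].
The underlying segment must be /k/; voiceless stops become voiced between vowels, yielding [g] there.
From [vonɔʒɛk] the stem 'hand' is /vonɔʒɛk/; between vowels this yields [vonɔʒɛgu].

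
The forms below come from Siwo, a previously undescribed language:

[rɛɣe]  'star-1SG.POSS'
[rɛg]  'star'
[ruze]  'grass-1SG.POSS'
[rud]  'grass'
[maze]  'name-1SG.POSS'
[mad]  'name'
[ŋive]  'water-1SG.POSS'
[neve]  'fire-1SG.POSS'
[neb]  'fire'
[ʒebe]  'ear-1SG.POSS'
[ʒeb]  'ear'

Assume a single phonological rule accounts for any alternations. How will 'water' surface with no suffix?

The stem for 'fire' ends in [v] in [neve] but [b] in [neb].
If /b/ were underlying and a rule turned it into [v] before the 1SG.POSS suffix, 'ear' would also alternate; but it has [b] in both [ʒebe] and [ʒeb].
The alternation reflects word-final hardening: voiced fricatives become stops word-finally. /v/ is underlying.
The one attested form of 'water', [ŋive], shows underlying /ŋiv/. Applying the same rule word-finally gives [ŋib].

[ŋib]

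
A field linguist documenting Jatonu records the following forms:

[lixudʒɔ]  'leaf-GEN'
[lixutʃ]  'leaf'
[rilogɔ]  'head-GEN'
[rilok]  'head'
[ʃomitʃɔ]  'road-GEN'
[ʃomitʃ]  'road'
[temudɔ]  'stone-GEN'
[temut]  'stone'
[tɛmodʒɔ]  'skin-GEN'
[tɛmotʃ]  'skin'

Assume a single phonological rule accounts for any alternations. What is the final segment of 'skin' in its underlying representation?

/dʒ/

The root 'skin' surfaces as [tɛmodʒɔ] and [tɛmotʃ], with a stem-final [dʒ] ~ [tʃ] alternation.
The stem 'road' ([ʃomitʃɔ], [ʃomitʃ]) shows [tʃ] unchanged in both environments, so [tʃ] cannot be basic with [dʒ] derived before the GEN suffix.
Therefore /dʒ/ is basic and [tʃ] is derived by word-final obstruent devoicing (voiced obstruents become voiceless word-finally).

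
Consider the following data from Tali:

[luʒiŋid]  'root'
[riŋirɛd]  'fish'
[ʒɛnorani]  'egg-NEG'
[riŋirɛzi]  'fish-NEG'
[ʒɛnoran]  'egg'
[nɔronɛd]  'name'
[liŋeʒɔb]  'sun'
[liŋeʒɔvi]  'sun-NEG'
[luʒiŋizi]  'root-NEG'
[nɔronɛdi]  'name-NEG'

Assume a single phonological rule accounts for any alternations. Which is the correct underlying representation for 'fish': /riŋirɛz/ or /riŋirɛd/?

'fish' shows [d] ~ [z] at the end of the stem ([riŋirɛd] vs [riŋirɛzi]).
The stem 'name' ([nɔronɛd], [nɔronɛdi]) shows [d] unchanged in both environments, so [d] cannot be basic with [z] derived before the NEG suffix.
The underlying segment must be /z/; voiced fricatives become stops word-finally, yielding [d] there.

/riŋirɛz/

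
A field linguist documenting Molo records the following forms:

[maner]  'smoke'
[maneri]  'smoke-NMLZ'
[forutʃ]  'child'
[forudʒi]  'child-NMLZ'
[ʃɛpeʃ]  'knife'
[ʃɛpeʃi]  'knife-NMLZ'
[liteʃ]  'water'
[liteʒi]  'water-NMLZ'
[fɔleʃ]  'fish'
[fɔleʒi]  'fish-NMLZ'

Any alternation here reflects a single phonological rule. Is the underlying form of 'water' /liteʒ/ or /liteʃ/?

/liteʒ/

The root 'water' surfaces as [liteʃ] and [liteʒi], with a stem-final [ʃ] ~ [ʒ] alternation.
Compare 'knife', with invariant [ʃ] in [ʃɛpeʃ] and [ʃɛpeʃi]: an analysis with underlying /ʃ/ and a rule producing [ʒ] before the NMLZ suffix would wrongly predict alternation here too.
So /ʒ/ is underlying, and a rule of word-final obstruent devoicing — voiced obstruents become voiceless word-finally — gives [ʃ].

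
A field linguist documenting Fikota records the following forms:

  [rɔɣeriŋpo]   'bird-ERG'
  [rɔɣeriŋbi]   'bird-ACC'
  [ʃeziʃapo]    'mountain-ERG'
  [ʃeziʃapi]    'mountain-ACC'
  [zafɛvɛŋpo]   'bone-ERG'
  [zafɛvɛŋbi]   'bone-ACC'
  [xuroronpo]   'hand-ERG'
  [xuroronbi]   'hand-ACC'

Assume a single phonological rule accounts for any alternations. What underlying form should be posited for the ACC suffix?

The ACC morpheme has two allomorphs, [-bi] and [-pi].
By contrast the ERG suffix keeps its initial [p] throughout — that segment must be underlying.
The ACC suffix is therefore /-bi/ underlyingly, with post-vocalic devoicing: voiced stops become voiceless after a vowel.

/-bi/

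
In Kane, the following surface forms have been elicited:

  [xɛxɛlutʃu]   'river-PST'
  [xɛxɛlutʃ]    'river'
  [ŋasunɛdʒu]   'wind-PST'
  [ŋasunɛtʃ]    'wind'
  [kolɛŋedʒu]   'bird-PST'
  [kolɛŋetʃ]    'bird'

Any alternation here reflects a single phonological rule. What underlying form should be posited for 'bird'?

The stem for 'bird' ends in [dʒ] in [kolɛŋedʒu] but [tʃ] in [kolɛŋetʃ].
If /tʃ/ were underlying and a rule turned it into [dʒ] before the PST suffix, 'river' would also alternate; but it has [tʃ] in both [xɛxɛlutʃu] and [xɛxɛlutʃ].
Therefore /dʒ/ is basic and [tʃ] is derived by word-final obstruent devoicing (voiced obstruents become voiceless word-finally).

/kolɛŋedʒ/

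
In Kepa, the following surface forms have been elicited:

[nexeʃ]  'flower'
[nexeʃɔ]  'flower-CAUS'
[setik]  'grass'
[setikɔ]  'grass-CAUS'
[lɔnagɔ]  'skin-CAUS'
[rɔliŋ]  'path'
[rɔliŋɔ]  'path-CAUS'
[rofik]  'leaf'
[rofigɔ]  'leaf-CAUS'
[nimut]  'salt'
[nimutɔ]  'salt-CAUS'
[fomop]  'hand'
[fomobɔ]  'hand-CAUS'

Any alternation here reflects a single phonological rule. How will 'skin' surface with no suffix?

[lɔnak]

The root 'leaf' surfaces as [rofik] and [rofigɔ], with a stem-final [k] ~ [g] alternation.
If /k/ were underlying and a rule turned it into [g] before the CAUS suffix, 'grass' would also alternate; but it has [k] in both [setik] and [setikɔ].
Therefore /g/ is basic and [k] is derived by word-final obstruent devoicing (voiced obstruents become voiceless word-finally).
From [lɔnagɔ] the stem 'skin' is /lɔnag/; word-finally this yields [lɔnak].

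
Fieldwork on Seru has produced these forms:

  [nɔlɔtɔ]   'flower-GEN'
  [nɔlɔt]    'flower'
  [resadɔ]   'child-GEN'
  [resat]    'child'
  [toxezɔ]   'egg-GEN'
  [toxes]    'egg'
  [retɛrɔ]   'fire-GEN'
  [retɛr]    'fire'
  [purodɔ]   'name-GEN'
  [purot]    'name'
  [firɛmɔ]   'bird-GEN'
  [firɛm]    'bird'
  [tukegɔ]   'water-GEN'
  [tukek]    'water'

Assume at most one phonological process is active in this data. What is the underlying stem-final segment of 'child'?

/d/

In [resadɔ] and [resat] the final segment of 'child' alternates: [d] ~ [t].
Compare 'flower', with invariant [t] in [nɔlɔtɔ] and [nɔlɔt]: an analysis with underlying /t/ and a rule producing [d] before the GEN suffix would wrongly predict alternation here too.
So /d/ is underlying, and a rule of word-final obstruent devoicing — voiced obstruents become voiceless word-finally — gives [t].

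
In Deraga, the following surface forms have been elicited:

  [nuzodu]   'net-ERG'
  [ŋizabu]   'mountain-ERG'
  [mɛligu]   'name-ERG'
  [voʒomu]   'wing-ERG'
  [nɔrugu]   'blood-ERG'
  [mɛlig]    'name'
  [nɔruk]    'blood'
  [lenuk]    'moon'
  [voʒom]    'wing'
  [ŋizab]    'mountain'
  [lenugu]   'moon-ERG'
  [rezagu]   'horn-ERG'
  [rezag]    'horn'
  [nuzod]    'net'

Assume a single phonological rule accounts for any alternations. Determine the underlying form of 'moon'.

The stem for 'moon' ends in [g] in [lenugu] but [k] in [lenuk].
If /g/ were underlying and a rule turned it into [k] in isolation, 'horn' would also alternate; but it has [g] in both [rezagu] and [rezag].
So /k/ is underlying, and a rule of intervocalic voicing — voiceless stops become voiced between vowels — gives [g].

/lenuk/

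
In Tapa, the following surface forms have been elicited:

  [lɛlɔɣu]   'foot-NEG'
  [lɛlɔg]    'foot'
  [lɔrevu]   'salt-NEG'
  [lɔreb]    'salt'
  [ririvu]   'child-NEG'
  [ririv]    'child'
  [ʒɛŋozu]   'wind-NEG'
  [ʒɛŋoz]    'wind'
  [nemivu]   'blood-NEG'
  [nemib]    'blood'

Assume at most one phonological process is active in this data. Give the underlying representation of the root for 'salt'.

'salt' shows [v] ~ [b] at the end of the stem ([lɔrevu] vs [lɔreb]).
Compare 'child', with invariant [v] in [ririvu] and [ririv]: an analysis with underlying /v/ and a rule producing [b] in isolation would wrongly predict alternation here too.
The underlying segment must be /b/; voiced stops become fricatives between vowels, yielding [v] there.
So 'salt' = /lɔreb/.

/lɔreb/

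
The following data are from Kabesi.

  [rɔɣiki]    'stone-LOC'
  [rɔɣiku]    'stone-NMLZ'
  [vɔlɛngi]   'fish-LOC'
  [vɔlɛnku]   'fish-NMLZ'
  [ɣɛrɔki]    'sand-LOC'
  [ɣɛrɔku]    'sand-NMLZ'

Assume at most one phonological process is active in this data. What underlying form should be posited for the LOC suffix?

The LOC suffix surfaces as [-gi] and [-ki], depending on the final segment of the stem.
By contrast the NMLZ suffix keeps its initial [k] throughout — that segment must be underlying.
So the underlying form is /-gi/, and voiced stops become voiceless after a vowel.

/-gi/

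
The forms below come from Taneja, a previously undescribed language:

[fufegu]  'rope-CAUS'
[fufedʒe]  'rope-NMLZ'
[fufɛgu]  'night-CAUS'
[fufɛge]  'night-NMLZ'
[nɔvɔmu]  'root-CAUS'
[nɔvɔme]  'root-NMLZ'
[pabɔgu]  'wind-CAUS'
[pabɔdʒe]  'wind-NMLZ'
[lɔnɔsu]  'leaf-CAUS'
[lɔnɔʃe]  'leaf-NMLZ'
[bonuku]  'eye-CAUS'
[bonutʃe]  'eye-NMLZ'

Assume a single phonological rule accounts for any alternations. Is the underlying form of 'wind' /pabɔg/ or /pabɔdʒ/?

/pabɔdʒ/

The root 'wind' surfaces as [pabɔgu] and [pabɔdʒe], with a stem-final [g] ~ [dʒ] alternation.
The stem 'night' ([fufɛgu], [fufɛge]) shows [g] unchanged in both environments, so [g] cannot be basic with [dʒ] derived before the NMLZ suffix.
So /dʒ/ is underlying, and a rule of depalatalization — palato-alveolar /tʃ/, /dʒ/ and /ʃ/ become [k], [g] and [s] when no front vowel follows — gives [g].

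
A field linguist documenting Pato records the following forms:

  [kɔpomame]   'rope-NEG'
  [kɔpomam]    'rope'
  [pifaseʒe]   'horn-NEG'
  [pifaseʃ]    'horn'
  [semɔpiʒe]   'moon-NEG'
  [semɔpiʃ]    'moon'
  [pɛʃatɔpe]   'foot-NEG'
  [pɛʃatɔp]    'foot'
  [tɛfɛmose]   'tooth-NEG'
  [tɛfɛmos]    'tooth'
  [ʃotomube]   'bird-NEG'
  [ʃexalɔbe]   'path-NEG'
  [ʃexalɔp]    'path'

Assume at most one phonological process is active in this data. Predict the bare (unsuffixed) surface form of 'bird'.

[ʃotomup]

In [ʃexalɔbe] and [ʃexalɔp] the final segment of 'path' alternates: [b] ~ [p].
The stem 'foot' ([pɛʃatɔpe], [pɛʃatɔp]) shows [p] unchanged in both environments, so [p] cannot be basic with [b] derived before the NEG suffix.
The underlying segment must be /b/; voiced obstruents become voiceless word-finally, yielding [p] there.
From [ʃotomube] the stem 'bird' is /ʃotomub/; word-finally this yields [ʃotomup].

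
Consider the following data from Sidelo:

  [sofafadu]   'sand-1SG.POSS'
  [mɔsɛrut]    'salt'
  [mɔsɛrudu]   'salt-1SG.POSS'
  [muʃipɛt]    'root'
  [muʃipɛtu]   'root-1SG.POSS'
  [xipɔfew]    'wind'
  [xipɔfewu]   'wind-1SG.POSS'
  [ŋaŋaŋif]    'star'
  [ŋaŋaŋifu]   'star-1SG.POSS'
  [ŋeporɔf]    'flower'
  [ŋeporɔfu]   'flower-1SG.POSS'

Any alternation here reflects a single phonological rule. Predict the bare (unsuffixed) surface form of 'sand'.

The stem for 'salt' ends in [t] in [mɔsɛrut] but [d] in [mɔsɛrudu].
But 'root' keeps [t] in both environments ([muʃipɛt], [muʃipɛtu]), so there is no rule changing /t/ to [d] before the 1SG.POSS suffix.
The alternation reflects word-final obstruent devoicing: voiced obstruents become voiceless word-finally. /d/ is underlying.
From [sofafadu] the stem 'sand' is /sofafad/; word-finally this yields [sofafat].

[sofafat]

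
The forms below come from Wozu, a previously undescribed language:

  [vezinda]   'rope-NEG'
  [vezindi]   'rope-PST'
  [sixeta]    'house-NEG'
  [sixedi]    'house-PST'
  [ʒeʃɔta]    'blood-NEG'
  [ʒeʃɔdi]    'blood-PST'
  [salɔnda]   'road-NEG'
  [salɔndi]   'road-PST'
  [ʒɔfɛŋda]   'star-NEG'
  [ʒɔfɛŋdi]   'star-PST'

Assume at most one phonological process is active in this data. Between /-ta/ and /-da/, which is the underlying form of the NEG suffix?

The NEG morpheme has two allomorphs, [-da] and [-ta].
By contrast the PST suffix keeps its initial [d] throughout — that segment must be underlying.
The NEG suffix is therefore /-ta/ underlyingly, with post-nasal voicing: voiceless stops become voiced after a nasal.

/-ta/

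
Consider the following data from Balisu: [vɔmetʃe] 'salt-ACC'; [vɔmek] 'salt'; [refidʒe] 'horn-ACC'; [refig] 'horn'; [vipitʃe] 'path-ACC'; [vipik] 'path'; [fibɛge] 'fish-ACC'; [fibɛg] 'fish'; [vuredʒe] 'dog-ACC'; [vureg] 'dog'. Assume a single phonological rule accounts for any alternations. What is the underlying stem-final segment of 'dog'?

/dʒ/

'dog' shows [dʒ] ~ [g] at the end of the stem ([vuredʒe] vs [vureg]).
If /g/ were underlying and a rule turned it into [dʒ] before the ACC suffix, 'fish' would also alternate; but it has [g] in both [fibɛge] and [fibɛg].
So /dʒ/ is underlying, and a rule of depalatalization — palato-alveolar /tʃ/ and /dʒ/ become [k] and [g] when no front vowel follows — gives [g].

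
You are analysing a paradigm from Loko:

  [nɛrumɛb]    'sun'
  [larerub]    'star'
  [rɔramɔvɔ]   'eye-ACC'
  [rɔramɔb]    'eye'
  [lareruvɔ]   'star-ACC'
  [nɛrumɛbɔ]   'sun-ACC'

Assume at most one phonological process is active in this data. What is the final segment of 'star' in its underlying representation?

/v/

The stem for 'star' ends in [b] in [larerub] but [v] in [lareruvɔ].
The stem 'sun' ([nɛrumɛb], [nɛrumɛbɔ]) shows [b] unchanged in both environments, so [b] cannot be basic with [v] derived before the ACC suffix.
The alternation reflects word-final hardening: voiced fricatives become stops word-finally. /v/ is underlying.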